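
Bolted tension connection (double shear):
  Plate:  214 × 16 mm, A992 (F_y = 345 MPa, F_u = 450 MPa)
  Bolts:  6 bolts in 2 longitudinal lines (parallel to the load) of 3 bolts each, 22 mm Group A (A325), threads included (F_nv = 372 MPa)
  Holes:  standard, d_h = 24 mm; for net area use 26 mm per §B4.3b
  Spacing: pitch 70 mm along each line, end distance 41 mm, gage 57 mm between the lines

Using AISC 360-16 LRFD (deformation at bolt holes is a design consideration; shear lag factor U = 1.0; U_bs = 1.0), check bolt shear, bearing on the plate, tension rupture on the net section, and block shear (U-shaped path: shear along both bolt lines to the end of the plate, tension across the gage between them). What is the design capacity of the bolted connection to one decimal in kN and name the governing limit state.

874.8 kN (net-section rupture governs)

Bolt shear: A_b = π(22)²/4 = 380.13 mm². φR_n = 0.75 × 372 × 380.13 × 6 × 2 = 1272.7 kN.
Bearing (16 mm plate, F_u = 450 MPa): end bolts L_c = 41 − 24/2 = 29, R_n = min(1.2×29×16×450, 2.4×22×16×450) = 250.56 kN/bolt; interior L_c = 70 − 24 = 46, R_n = 380.16 kN/bolt. φR_n = 0.75 × (2×250.56 + 4×380.16) = 1516.3 kN.
Tension rupture (net): A_n = (214 − 2×26)×16 = 2592 mm² (U = 1.0, A_e = A_n). φR_n = 0.75 × 450 × 2592 = 874.8 kN.
Block shear: shear path 2×[41+2×70] = 2×181 mm, A_gv = 5792, A_nv = 2×(181 − 2.5×26)×16 = 3712 mm²; tension across gage: (57 − 1×26)×16 = 496 mm². R_n = min(0.6×450×3712, 0.6×345×5792) + 1.0×450×496 = min(1002.2, 1198.9) + 223.2 = 1225.4 kN. φR_n = 0.75 × 1225.4 = 919.1 kN.
Governing: min(1272.7, 1516.3, 874.8, 919.1) = 874.8 kN → net-section rupture.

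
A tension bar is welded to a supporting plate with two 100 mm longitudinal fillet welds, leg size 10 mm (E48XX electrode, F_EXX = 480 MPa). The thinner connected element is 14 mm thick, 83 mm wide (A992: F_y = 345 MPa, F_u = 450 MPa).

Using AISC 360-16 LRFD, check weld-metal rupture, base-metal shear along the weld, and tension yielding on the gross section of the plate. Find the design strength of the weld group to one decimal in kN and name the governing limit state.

305.4 kN (weld metal governs)

Weld metal: throat = 0.707×10 = 7.07 mm, L = 2×100 = 200 mm. φR_n = 0.75 × 0.6 × 480 × 7.07 × 200 = 305.4 kN.
Base metal shear (14 mm plate): yield φR_n = 1.0×0.6×345×14×200 = 579.6 kN; rupture φR_n = 0.75×0.6×450×14×200 = 567.0 kN; take 567.0 kN (rupture).
Tension yield (gross): A_g = 83×14 = 1162 mm². φR_n = 0.90 × 345 × 1162 = 360.8 kN.
Governing: min(305.4, 567.0, 360.8) = 305.4 kN → weld metal.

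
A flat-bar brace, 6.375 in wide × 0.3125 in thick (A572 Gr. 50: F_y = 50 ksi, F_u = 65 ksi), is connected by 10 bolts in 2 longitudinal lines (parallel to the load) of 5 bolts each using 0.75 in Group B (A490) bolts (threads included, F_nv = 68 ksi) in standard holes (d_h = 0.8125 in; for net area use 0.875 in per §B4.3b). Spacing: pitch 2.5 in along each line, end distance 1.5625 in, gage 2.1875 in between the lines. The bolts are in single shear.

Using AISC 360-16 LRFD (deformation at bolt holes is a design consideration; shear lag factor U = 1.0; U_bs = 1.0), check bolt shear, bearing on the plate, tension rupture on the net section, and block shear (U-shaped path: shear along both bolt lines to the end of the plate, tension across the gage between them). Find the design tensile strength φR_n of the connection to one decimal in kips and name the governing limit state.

Bolt shear: A_b = π(0.75)²/4 = 0.44179 in². φR_n = 0.75 × 68 × 0.44179 × 10 × 1 = 225.3 kips.
Bearing (0.3125 in plate, F_u = 65 ksi): end bolts L_c = 1.5625 − 0.8125/2 = 1.15625, R_n = min(1.2×1.15625×0.3125×65, 2.4×0.75×0.3125×65) = 28.184 kips/bolt; interior L_c = 2.5 − 0.8125 = 1.6875, R_n = 36.563 kips/bolt. φR_n = 0.75 × (2×28.184 + 8×36.563) = 261.7 kips.
Tension rupture (net): A_n = (6.375 − 2×0.875)×0.3125 = 1.4453 in² (U = 1.0, A_e = A_n). φR_n = 0.75 × 65 × 1.4453 = 70.5 kips.
Block shear: shear path 2×[1.5625+4×2.5] = 2×11.5625 in, A_gv = 7.2266, A_nv = 2×(11.5625 − 4.5×0.875)×0.3125 = 4.7656 in²; tension across gage: (2.1875 − 1×0.875)×0.3125 = 0.41016 in². R_n = min(0.6×65×4.7656, 0.6×50×7.2266) + 1.0×65×0.41016 = min(185.86, 216.8) + 26.66 = 212.52 kips. φR_n = 0.75 × 212.52 = 159.4 kips.
Governing: min(225.3, 261.7, 70.5, 159.4) = 70.5 kips → net-section rupture.

70.5 kips (net-section rupture governs)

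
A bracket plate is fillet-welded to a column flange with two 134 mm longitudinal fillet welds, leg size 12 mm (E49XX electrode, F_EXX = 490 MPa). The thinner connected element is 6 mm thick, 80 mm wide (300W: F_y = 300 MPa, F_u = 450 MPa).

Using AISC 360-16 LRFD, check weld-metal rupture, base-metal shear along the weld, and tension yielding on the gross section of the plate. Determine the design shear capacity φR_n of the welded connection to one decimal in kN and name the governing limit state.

Weld metal: throat = 0.707×12 = 8.484 mm, L = 2×134 = 268 mm. φR_n = 0.75 × 0.6 × 490 × 8.484 × 268 = 501.4 kN.
Base metal shear (6 mm plate): yield φR_n = 1.0×0.6×300×6×268 = 289.4 kN; rupture φR_n = 0.75×0.6×450×6×268 = 325.6 kN; take 289.4 kN (yield).
Tension yield (gross): A_g = 80×6 = 480 mm². φR_n = 0.90 × 300 × 480 = 129.6 kN.
Governing: min(501.4, 289.4, 129.6) = 129.6 kN → gross-section yield.

129.6 kN (gross-section yield governs)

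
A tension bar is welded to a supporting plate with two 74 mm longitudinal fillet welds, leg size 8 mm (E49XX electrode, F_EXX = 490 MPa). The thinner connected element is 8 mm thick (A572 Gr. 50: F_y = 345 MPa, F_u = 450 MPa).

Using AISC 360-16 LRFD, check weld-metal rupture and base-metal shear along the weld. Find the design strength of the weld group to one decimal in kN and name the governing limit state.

Weld metal: throat = 0.707×8 = 5.656 mm, L = 2×74 = 148 mm. φR_n = 0.75 × 0.6 × 490 × 5.656 × 148 = 184.6 kN.
Base metal shear (8 mm plate): yield φR_n = 1.0×0.6×345×8×148 = 245.1 kN; rupture φR_n = 0.75×0.6×450×8×148 = 239.8 kN; take 239.8 kN (rupture).
Governing: min(184.6, 239.8) = 184.6 kN → weld metal.

184.6 kN (weld metal governs)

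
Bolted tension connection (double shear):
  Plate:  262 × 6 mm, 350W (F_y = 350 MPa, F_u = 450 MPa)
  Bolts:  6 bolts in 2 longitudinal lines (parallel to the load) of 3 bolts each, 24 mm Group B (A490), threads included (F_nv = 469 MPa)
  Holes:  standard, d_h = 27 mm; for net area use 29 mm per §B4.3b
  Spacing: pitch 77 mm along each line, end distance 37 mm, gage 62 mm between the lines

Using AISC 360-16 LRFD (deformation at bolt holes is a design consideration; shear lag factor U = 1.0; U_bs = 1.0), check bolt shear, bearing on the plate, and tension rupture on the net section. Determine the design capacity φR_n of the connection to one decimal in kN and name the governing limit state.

413.1 kN (net-section rupture governs)

Bolt shear: A_b = π(24)²/4 = 452.39 mm². φR_n = 0.75 × 469 × 452.39 × 6 × 2 = 1909.5 kN.
Bearing (6 mm plate, F_u = 450 MPa): end bolts L_c = 37 − 27/2 = 23.5, R_n = min(1.2×23.5×6×450, 2.4×24×6×450) = 76.14 kN/bolt; interior L_c = 77 − 27 = 50, R_n = 155.52 kN/bolt. φR_n = 0.75 × (2×76.14 + 4×155.52) = 580.8 kN.
Tension rupture (net): A_n = (262 − 2×29)×6 = 1224 mm² (U = 1.0, A_e = A_n). φR_n = 0.75 × 450 × 1224 = 413.1 kN.
Governing: min(1909.5, 580.8, 413.1) = 413.1 kN → net-section rupture.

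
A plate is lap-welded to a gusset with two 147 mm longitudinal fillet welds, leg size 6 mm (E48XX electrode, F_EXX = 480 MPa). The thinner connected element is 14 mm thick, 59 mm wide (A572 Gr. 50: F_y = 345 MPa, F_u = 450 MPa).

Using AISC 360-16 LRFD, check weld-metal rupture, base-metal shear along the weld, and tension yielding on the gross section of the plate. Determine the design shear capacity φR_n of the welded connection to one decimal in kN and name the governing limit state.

256.5 kN (gross-section yield governs)

Weld metal: throat = 0.707×6 = 4.242 mm, L = 2×147 = 294 mm. φR_n = 0.75 × 0.6 × 480 × 4.242 × 294 = 269.4 kN.
Base metal shear (14 mm plate): yield φR_n = 1.0×0.6×345×14×294 = 852.0 kN; rupture φR_n = 0.75×0.6×450×14×294 = 833.5 kN; take 833.5 kN (rupture).
Tension yield (gross): A_g = 59×14 = 826 mm². φR_n = 0.90 × 345 × 826 = 256.5 kN.
Governing: min(269.4, 833.5, 256.5) = 256.5 kN → gross-section yield.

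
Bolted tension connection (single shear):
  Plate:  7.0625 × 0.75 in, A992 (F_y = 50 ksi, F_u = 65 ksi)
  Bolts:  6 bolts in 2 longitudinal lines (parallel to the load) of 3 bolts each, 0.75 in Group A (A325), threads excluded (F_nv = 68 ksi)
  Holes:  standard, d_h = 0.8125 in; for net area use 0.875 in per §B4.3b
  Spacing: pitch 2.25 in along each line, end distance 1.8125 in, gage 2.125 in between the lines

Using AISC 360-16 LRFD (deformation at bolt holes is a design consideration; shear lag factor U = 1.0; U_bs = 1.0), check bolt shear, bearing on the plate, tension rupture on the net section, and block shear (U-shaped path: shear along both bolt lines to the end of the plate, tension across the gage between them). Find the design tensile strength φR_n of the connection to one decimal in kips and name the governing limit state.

Bolt shear: A_b = π(0.75)²/4 = 0.44179 in². φR_n = 0.75 × 68 × 0.44179 × 6 × 1 = 135.2 kips.
Bearing (0.75 in plate, F_u = 65 ksi): end bolts L_c = 1.8125 − 0.8125/2 = 1.40625, R_n = min(1.2×1.40625×0.75×65, 2.4×0.75×0.75×65) = 82.266 kips/bolt; interior L_c = 2.25 − 0.8125 = 1.4375, R_n = 84.094 kips/bolt. φR_n = 0.75 × (2×82.266 + 4×84.094) = 375.7 kips.
Tension rupture (net): A_n = (7.0625 − 2×0.875)×0.75 = 3.9844 in² (U = 1.0, A_e = A_n). φR_n = 0.75 × 65 × 3.9844 = 194.2 kips.
Block shear: shear path 2×[1.8125+2×2.25] = 2×6.3125 in, A_gv = 9.4688, A_nv = 2×(6.3125 − 2.5×0.875)×0.75 = 6.1875 in²; tension across gage: (2.125 − 1×0.875)×0.75 = 0.9375 in². R_n = min(0.6×65×6.1875, 0.6×50×9.4688) + 1.0×65×0.9375 = min(241.31, 284.06) + 60.938 = 302.25 kips. φR_n = 0.75 × 302.25 = 226.7 kips.
Governing: min(135.2, 375.7, 194.2, 226.7) = 135.2 kips → bolt shear.

135.2 kips (bolt shear governs)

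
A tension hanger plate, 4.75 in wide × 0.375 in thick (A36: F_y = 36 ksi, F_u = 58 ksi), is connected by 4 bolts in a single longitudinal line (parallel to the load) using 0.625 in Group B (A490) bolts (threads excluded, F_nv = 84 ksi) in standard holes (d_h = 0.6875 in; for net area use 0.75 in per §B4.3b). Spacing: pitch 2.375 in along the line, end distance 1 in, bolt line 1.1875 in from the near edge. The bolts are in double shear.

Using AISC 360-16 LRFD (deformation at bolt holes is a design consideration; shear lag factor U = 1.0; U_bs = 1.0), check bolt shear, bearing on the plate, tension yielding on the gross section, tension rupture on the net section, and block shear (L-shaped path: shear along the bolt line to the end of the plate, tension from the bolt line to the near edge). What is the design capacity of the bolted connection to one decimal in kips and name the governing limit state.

57.7 kips (gross-section yield governs)

Bolt shear: A_b = π(0.625)²/4 = 0.3068 in². φR_n = 0.75 × 84 × 0.3068 × 4 × 2 = 154.6 kips.
Bearing (0.375 in plate, F_u = 58 ksi): end bolts L_c = 1 − 0.6875/2 = 0.65625, R_n = min(1.2×0.65625×0.375×58, 2.4×0.625×0.375×58) = 17.128 kips/bolt; interior L_c = 2.375 − 0.6875 = 1.6875, R_n = 32.625 kips/bolt. φR_n = 0.75 × (1×17.128 + 3×32.625) = 86.3 kips.
Tension yield (gross): A_g = 4.75×0.375 = 1.7813 in². φR_n = 0.90 × 36 × 1.7813 = 57.7 kips.
Tension rupture (net): A_n = (4.75 − 1×0.75)×0.375 = 1.5 in² (U = 1.0, A_e = A_n). φR_n = 0.75 × 58 × 1.5 = 65.3 kips.
Block shear: shear path 1×[1+3×2.375] = 1×8.125 in, A_gv = 3.0469, A_nv = 1×(8.125 − 3.5×0.75)×0.375 = 2.0625 in²; tension to near edge: (1.1875 − 0.5×0.75)×0.375 = 0.30469 in². R_n = min(0.6×58×2.0625, 0.6×36×3.0469) + 1.0×58×0.30469 = min(71.775, 65.813) + 17.672 = 83.485 kips. φR_n = 0.75 × 83.485 = 62.6 kips.
Governing: min(154.6, 86.3, 57.7, 65.3, 62.6) = 57.7 kips → gross-section yield.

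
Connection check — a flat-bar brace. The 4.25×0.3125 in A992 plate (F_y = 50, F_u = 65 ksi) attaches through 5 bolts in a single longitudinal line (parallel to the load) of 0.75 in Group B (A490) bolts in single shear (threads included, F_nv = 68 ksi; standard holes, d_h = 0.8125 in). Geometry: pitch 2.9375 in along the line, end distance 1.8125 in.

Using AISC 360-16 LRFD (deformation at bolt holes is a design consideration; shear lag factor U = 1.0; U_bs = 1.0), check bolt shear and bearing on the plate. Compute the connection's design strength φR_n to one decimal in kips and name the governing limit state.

Bolt shear: A_b = π(0.75)²/4 = 0.44179 in². φR_n = 0.75 × 68 × 0.44179 × 5 × 1 = 112.7 kips.
Bearing (0.3125 in plate, F_u = 65 ksi): end bolts L_c = 1.8125 − 0.8125/2 = 1.40625, R_n = min(1.2×1.40625×0.3125×65, 2.4×0.75×0.3125×65) = 34.277 kips/bolt; interior L_c = 2.9375 − 0.8125 = 2.125, R_n = 36.563 kips/bolt. φR_n = 0.75 × (1×34.277 + 4×36.563) = 135.4 kips.
Governing: min(112.7, 135.4) = 112.7 kips → bolt shear.

112.7 kips (bolt shear governs)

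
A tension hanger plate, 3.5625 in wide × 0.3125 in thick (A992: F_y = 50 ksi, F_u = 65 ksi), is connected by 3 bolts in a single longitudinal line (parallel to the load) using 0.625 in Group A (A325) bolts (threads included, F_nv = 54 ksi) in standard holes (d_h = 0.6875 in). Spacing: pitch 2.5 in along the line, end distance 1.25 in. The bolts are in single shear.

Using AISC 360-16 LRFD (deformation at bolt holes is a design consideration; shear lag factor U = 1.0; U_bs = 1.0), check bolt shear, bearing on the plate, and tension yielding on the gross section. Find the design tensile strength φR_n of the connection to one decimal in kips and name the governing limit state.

37.3 kips (bolt shear governs)

Bolt shear: A_b = π(0.625)²/4 = 0.3068 in². φR_n = 0.75 × 54 × 0.3068 × 3 × 1 = 37.3 kips.
Bearing (0.3125 in plate, F_u = 65 ksi): end bolts L_c = 1.25 − 0.6875/2 = 0.90625, R_n = min(1.2×0.90625×0.3125×65, 2.4×0.625×0.3125×65) = 22.09 kips/bolt; interior L_c = 2.5 − 0.6875 = 1.8125, R_n = 30.469 kips/bolt. φR_n = 0.75 × (1×22.09 + 2×30.469) = 62.3 kips.
Tension yield (gross): A_g = 3.5625×0.3125 = 1.1133 in². φR_n = 0.90 × 50 × 1.1133 = 50.1 kips.
Governing: min(37.3, 62.3, 50.1) = 37.3 kips → bolt shear.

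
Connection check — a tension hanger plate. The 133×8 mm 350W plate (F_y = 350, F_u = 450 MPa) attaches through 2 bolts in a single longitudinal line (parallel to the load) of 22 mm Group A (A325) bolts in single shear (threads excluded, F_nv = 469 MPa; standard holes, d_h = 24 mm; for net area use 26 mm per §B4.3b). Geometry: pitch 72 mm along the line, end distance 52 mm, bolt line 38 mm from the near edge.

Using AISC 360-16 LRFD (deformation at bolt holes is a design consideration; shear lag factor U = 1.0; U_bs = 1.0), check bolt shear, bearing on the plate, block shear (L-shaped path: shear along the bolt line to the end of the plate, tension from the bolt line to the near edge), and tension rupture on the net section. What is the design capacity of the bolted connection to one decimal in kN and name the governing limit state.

205.2 kN (block shear governs)

Bolt shear: A_b = π(22)²/4 = 380.13 mm². φR_n = 0.75 × 469 × 380.13 × 2 × 1 = 267.4 kN.
Bearing (8 mm plate, F_u = 450 MPa): end bolts L_c = 52 − 24/2 = 40, R_n = min(1.2×40×8×450, 2.4×22×8×450) = 172.8 kN/bolt; interior L_c = 72 − 24 = 48, R_n = 190.08 kN/bolt. φR_n = 0.75 × (1×172.8 + 1×190.08) = 272.2 kN.
Block shear: shear path 1×[52+1×72] = 1×124 mm, A_gv = 992, A_nv = 1×(124 − 1.5×26)×8 = 680 mm²; tension to near edge: (38 − 0.5×26)×8 = 200 mm². R_n = min(0.6×450×680, 0.6×350×992) + 1.0×450×200 = min(183.6, 208.32) + 90 = 273.6 kN. φR_n = 0.75 × 273.6 = 205.2 kN.
Tension rupture (net): A_n = (133 − 1×26)×8 = 856 mm² (U = 1.0, A_e = A_n). φR_n = 0.75 × 450 × 856 = 288.9 kN.
Governing: min(267.4, 272.2, 205.2, 288.9) = 205.2 kN → block shear.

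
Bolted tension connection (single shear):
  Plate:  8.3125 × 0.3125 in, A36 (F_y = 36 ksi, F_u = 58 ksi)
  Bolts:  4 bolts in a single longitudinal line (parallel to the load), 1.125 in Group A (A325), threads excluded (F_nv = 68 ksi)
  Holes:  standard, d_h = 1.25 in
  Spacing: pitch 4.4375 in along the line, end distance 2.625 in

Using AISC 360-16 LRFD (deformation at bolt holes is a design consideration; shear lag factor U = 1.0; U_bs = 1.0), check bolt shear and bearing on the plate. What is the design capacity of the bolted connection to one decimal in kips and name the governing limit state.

142.7 kips (bearing governs)

Bolt shear: A_b = π(1.125)²/4 = 0.99402 in². φR_n = 0.75 × 68 × 0.99402 × 4 × 1 = 202.8 kips.
Bearing (0.3125 in plate, F_u = 58 ksi): end bolts L_c = 2.625 − 1.25/2 = 2, R_n = min(1.2×2×0.3125×58, 2.4×1.125×0.3125×58) = 43.5 kips/bolt; interior L_c = 4.4375 − 1.25 = 3.1875, R_n = 48.938 kips/bolt. φR_n = 0.75 × (1×43.5 + 3×48.938) = 142.7 kips.
Governing: min(202.8, 142.7) = 142.7 kips → bearing.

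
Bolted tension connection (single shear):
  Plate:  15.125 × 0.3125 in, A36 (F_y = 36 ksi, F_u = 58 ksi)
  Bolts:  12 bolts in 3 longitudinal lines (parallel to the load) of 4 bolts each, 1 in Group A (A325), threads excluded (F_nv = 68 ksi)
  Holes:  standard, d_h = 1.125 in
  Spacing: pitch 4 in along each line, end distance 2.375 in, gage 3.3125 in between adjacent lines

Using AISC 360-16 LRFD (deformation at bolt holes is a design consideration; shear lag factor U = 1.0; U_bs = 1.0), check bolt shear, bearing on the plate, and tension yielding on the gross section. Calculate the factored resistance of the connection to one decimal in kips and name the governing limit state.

153.1 kips (gross-section yield governs)

Bolt shear: A_b = π(1)²/4 = 0.7854 in². φR_n = 0.75 × 68 × 0.7854 × 12 × 1 = 480.7 kips.
Bearing (0.3125 in plate, F_u = 58 ksi): end bolts L_c = 2.375 − 1.125/2 = 1.8125, R_n = min(1.2×1.8125×0.3125×58, 2.4×1×0.3125×58) = 39.422 kips/bolt; interior L_c = 4 − 1.125 = 2.875, R_n = 43.5 kips/bolt. φR_n = 0.75 × (3×39.422 + 9×43.5) = 382.3 kips.
Tension yield (gross): A_g = 15.125×0.3125 = 4.7266 in². φR_n = 0.90 × 36 × 4.7266 = 153.1 kips.
Governing: min(480.7, 382.3, 153.1) = 153.1 kips → gross-section yield.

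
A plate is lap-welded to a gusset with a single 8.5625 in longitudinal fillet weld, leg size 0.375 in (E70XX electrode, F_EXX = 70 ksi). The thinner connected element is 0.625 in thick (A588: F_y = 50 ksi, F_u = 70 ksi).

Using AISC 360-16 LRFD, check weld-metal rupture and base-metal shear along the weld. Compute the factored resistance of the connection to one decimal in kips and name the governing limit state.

71.5 kips (weld metal governs)

Weld metal: throat = 0.707×0.375 = 0.26513 in, L = 8.5625 in. φR_n = 0.75 × 0.6 × 70 × 0.26513 × 8.5625 = 71.5 kips.
Base metal shear (0.625 in plate): yield φR_n = 1.0×0.6×50×0.625×8.5625 = 160.5 kips; rupture φR_n = 0.75×0.6×70×0.625×8.5625 = 168.6 kips; take 160.5 kips (yield).
Governing: min(71.5, 160.5) = 71.5 kips → weld metal.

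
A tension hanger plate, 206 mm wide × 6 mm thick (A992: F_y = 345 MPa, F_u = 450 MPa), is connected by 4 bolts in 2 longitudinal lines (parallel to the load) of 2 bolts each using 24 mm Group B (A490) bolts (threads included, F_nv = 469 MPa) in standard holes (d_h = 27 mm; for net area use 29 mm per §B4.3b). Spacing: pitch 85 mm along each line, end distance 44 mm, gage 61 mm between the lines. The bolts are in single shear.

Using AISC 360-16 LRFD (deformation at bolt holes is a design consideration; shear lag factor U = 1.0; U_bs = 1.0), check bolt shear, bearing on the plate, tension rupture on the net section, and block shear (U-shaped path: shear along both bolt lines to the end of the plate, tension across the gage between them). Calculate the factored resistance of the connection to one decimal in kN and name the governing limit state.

272.6 kN (block shear governs)

Bolt shear: A_b = π(24)²/4 = 452.39 mm². φR_n = 0.75 × 469 × 452.39 × 4 × 1 = 636.5 kN.
Bearing (6 mm plate, F_u = 450 MPa): end bolts L_c = 44 − 27/2 = 30.5, R_n = min(1.2×30.5×6×450, 2.4×24×6×450) = 98.82 kN/bolt; interior L_c = 85 − 27 = 58, R_n = 155.52 kN/bolt. φR_n = 0.75 × (2×98.82 + 2×155.52) = 381.5 kN.
Tension rupture (net): A_n = (206 − 2×29)×6 = 888 mm² (U = 1.0, A_e = A_n). φR_n = 0.75 × 450 × 888 = 299.7 kN.
Block shear: shear path 2×[44+1×85] = 2×129 mm, A_gv = 1548, A_nv = 2×(129 − 1.5×29)×6 = 1026 mm²; tension across gage: (61 − 1×29)×6 = 192 mm². R_n = min(0.6×450×1026, 0.6×345×1548) + 1.0×450×192 = min(277.02, 320.44) + 86.4 = 363.42 kN. φR_n = 0.75 × 363.42 = 272.6 kN.
Governing: min(636.5, 381.5, 299.7, 272.6) = 272.6 kN → block shear.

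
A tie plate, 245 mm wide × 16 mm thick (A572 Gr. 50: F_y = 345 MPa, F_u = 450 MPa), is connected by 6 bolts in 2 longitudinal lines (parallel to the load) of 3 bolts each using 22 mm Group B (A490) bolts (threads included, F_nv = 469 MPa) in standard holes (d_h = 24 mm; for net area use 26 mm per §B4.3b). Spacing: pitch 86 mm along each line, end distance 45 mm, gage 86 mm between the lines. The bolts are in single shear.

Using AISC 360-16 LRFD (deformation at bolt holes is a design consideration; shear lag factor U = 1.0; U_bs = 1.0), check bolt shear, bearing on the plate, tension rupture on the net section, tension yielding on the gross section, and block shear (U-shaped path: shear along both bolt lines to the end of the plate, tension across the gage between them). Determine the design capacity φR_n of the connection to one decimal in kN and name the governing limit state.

Bolt shear: A_b = π(22)²/4 = 380.13 mm². φR_n = 0.75 × 469 × 380.13 × 6 × 1 = 802.3 kN.
Bearing (16 mm plate, F_u = 450 MPa): end bolts L_c = 45 − 24/2 = 33, R_n = min(1.2×33×16×450, 2.4×22×16×450) = 285.12 kN/bolt; interior L_c = 86 − 24 = 62, R_n = 380.16 kN/bolt. φR_n = 0.75 × (2×285.12 + 4×380.16) = 1568.2 kN.
Tension rupture (net): A_n = (245 − 2×26)×16 = 3088 mm² (U = 1.0, A_e = A_n). φR_n = 0.75 × 450 × 3088 = 1042.2 kN.
Tension yield (gross): A_g = 245×16 = 3920 mm². φR_n = 0.90 × 345 × 3920 = 1217.2 kN.
Block shear: shear path 2×[45+2×86] = 2×217 mm, A_gv = 6944, A_nv = 2×(217 − 2.5×26)×16 = 4864 mm²; tension across gage: (86 − 1×26)×16 = 960 mm². R_n = min(0.6×450×4864, 0.6×345×6944) + 1.0×450×960 = min(1313.3, 1437.4) + 432 = 1745.3 kN. φR_n = 0.75 × 1745.3 = 1309.0 kN.
Governing: min(802.3, 1568.2, 1042.2, 1217.2, 1309.0) = 802.3 kN → bolt shear.

802.3 kN (bolt shear governs)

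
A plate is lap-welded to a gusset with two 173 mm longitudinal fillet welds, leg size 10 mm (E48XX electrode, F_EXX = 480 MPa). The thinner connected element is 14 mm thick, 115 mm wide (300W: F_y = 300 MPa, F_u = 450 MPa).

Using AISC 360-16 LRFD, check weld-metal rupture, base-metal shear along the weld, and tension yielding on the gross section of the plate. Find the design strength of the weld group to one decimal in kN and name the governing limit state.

434.7 kN (gross-section yield governs)

Weld metal: throat = 0.707×10 = 7.07 mm, L = 2×173 = 346 mm. φR_n = 0.75 × 0.6 × 480 × 7.07 × 346 = 528.4 kN.
Base metal shear (14 mm plate): yield φR_n = 1.0×0.6×300×14×346 = 871.9 kN; rupture φR_n = 0.75×0.6×450×14×346 = 980.9 kN; take 871.9 kN (yield).
Tension yield (gross): A_g = 115×14 = 1610 mm². φR_n = 0.90 × 300 × 1610 = 434.7 kN.
Governing: min(528.4, 871.9, 434.7) = 434.7 kN → gross-section yield.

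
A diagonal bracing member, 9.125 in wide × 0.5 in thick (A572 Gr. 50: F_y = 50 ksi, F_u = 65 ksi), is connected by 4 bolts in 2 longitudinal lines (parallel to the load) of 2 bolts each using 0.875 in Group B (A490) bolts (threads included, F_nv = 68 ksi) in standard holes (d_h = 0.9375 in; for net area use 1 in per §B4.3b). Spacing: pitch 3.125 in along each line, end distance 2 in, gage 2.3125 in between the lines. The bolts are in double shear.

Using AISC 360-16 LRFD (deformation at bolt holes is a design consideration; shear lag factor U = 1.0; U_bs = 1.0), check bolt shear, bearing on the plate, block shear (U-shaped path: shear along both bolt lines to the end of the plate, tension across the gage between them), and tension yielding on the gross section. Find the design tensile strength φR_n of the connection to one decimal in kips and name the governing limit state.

Bolt shear: A_b = π(0.875)²/4 = 0.60132 in². φR_n = 0.75 × 68 × 0.60132 × 4 × 2 = 245.3 kips.
Bearing (0.5 in plate, F_u = 65 ksi): end bolts L_c = 2 − 0.9375/2 = 1.53125, R_n = min(1.2×1.53125×0.5×65, 2.4×0.875×0.5×65) = 59.719 kips/bolt; interior L_c = 3.125 − 0.9375 = 2.1875, R_n = 68.25 kips/bolt. φR_n = 0.75 × (2×59.719 + 2×68.25) = 192.0 kips.
Block shear: shear path 2×[2+1×3.125] = 2×5.125 in, A_gv = 5.125, A_nv = 2×(5.125 − 1.5×1)×0.5 = 3.625 in²; tension across gage: (2.3125 − 1×1)×0.5 = 0.65625 in². R_n = min(0.6×65×3.625, 0.6×50×5.125) + 1.0×65×0.65625 = min(141.38, 153.75) + 42.656 = 184.04 kips. φR_n = 0.75 × 184.04 = 138.0 kips.
Tension yield (gross): A_g = 9.125×0.5 = 4.5625 in². φR_n = 0.90 × 50 × 4.5625 = 205.3 kips.
Governing: min(245.3, 192.0, 138.0, 205.3) = 138.0 kips → block shear.

138.0 kips (block shear governs)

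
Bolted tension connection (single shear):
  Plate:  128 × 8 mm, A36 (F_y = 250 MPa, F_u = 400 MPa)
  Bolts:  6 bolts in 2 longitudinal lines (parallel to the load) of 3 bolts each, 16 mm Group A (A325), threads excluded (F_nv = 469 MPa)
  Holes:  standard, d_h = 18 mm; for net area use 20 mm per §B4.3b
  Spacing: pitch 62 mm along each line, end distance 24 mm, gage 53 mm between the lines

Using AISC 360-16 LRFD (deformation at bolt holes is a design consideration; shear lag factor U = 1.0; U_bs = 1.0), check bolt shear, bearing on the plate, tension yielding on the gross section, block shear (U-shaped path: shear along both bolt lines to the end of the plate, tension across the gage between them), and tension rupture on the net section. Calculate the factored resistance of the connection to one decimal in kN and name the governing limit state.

Bolt shear: A_b = π(16)²/4 = 201.06 mm². φR_n = 0.75 × 469 × 201.06 × 6 × 1 = 424.3 kN.
Bearing (8 mm plate, F_u = 400 MPa): end bolts L_c = 24 − 18/2 = 15, R_n = min(1.2×15×8×400, 2.4×16×8×400) = 57.6 kN/bolt; interior L_c = 62 − 18 = 44, R_n = 122.88 kN/bolt. φR_n = 0.75 × (2×57.6 + 4×122.88) = 455.0 kN.
Tension yield (gross): A_g = 128×8 = 1024 mm². φR_n = 0.90 × 250 × 1024 = 230.4 kN.
Block shear: shear path 2×[24+2×62] = 2×148 mm, A_gv = 2368, A_nv = 2×(148 − 2.5×20)×8 = 1568 mm²; tension across gage: (53 − 1×20)×8 = 264 mm². R_n = min(0.6×400×1568, 0.6×250×2368) + 1.0×400×264 = min(376.32, 355.2) + 105.6 = 460.8 kN. φR_n = 0.75 × 460.8 = 345.6 kN.
Tension rupture (net): A_n = (128 − 2×20)×8 = 704 mm² (U = 1.0, A_e = A_n). φR_n = 0.75 × 400 × 704 = 211.2 kN.
Governing: min(424.3, 455.0, 230.4, 345.6, 211.2) = 211.2 kN → net-section rupture.

211.2 kN (net-section rupture governs)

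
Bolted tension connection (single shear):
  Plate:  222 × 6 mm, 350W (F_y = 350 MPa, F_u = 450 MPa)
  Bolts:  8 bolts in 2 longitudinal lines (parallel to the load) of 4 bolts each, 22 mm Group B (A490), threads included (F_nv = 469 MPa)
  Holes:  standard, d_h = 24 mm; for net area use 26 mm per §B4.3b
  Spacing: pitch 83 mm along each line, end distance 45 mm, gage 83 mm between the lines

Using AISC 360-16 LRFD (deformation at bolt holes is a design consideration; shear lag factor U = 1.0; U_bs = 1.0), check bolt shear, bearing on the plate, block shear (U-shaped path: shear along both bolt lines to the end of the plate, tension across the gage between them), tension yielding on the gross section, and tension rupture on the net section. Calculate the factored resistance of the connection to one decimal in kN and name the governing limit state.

344.3 kN (net-section rupture governs)

Bolt shear: A_b = π(22)²/4 = 380.13 mm². φR_n = 0.75 × 469 × 380.13 × 8 × 1 = 1069.7 kN.
Bearing (6 mm plate, F_u = 450 MPa): end bolts L_c = 45 − 24/2 = 33, R_n = min(1.2×33×6×450, 2.4×22×6×450) = 106.92 kN/bolt; interior L_c = 83 − 24 = 59, R_n = 142.56 kN/bolt. φR_n = 0.75 × (2×106.92 + 6×142.56) = 801.9 kN.
Block shear: shear path 2×[45+3×83] = 2×294 mm, A_gv = 3528, A_nv = 2×(294 − 3.5×26)×6 = 2436 mm²; tension across gage: (83 − 1×26)×6 = 342 mm². R_n = min(0.6×450×2436, 0.6×350×3528) + 1.0×450×342 = min(657.72, 740.88) + 153.9 = 811.62 kN. φR_n = 0.75 × 811.62 = 608.7 kN.
Tension yield (gross): A_g = 222×6 = 1332 mm². φR_n = 0.90 × 350 × 1332 = 419.6 kN.
Tension rupture (net): A_n = (222 − 2×26)×6 = 1020 mm² (U = 1.0, A_e = A_n). φR_n = 0.75 × 450 × 1020 = 344.3 kN.
Governing: min(1069.7, 801.9, 608.7, 419.6, 344.3) = 344.3 kN → net-section rupture.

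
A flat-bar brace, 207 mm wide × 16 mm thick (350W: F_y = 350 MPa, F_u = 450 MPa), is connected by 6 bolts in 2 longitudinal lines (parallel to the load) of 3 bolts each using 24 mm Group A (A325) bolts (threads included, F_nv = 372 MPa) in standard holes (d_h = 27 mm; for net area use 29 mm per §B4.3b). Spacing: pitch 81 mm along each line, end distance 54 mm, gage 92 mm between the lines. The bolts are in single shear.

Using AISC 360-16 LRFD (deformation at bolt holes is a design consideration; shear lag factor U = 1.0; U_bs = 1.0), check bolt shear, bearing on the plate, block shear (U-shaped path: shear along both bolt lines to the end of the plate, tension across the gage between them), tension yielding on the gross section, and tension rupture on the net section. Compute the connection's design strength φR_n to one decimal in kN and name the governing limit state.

Bolt shear: A_b = π(24)²/4 = 452.39 mm². φR_n = 0.75 × 372 × 452.39 × 6 × 1 = 757.3 kN.
Bearing (16 mm plate, F_u = 450 MPa): end bolts L_c = 54 − 27/2 = 40.5, R_n = min(1.2×40.5×16×450, 2.4×24×16×450) = 349.92 kN/bolt; interior L_c = 81 − 27 = 54, R_n = 414.72 kN/bolt. φR_n = 0.75 × (2×349.92 + 4×414.72) = 1769.0 kN.
Block shear: shear path 2×[54+2×81] = 2×216 mm, A_gv = 6912, A_nv = 2×(216 − 2.5×29)×16 = 4592 mm²; tension across gage: (92 − 1×29)×16 = 1008 mm². R_n = min(0.6×450×4592, 0.6×350×6912) + 1.0×450×1008 = min(1239.8, 1451.5) + 453.6 = 1693.4 kN. φR_n = 0.75 × 1693.4 = 1270.1 kN.
Tension yield (gross): A_g = 207×16 = 3312 mm². φR_n = 0.90 × 350 × 3312 = 1043.3 kN.
Tension rupture (net): A_n = (207 − 2×29)×16 = 2384 mm² (U = 1.0, A_e = A_n). φR_n = 0.75 × 450 × 2384 = 804.6 kN.
Governing: min(757.3, 1769.0, 1270.1, 1043.3, 804.6) = 757.3 kN → bolt shear.

757.3 kN (bolt shear governs)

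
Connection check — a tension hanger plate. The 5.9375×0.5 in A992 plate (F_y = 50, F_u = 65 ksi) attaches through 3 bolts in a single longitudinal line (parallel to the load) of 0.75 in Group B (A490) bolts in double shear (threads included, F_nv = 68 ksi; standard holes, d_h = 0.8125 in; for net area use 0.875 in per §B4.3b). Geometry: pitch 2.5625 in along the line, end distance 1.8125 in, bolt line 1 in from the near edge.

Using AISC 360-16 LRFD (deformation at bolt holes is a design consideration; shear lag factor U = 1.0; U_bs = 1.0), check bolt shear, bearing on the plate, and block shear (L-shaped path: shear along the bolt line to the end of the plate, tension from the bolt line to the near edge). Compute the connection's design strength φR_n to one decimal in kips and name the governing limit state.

Bolt shear: A_b = π(0.75)²/4 = 0.44179 in². φR_n = 0.75 × 68 × 0.44179 × 3 × 2 = 135.2 kips.
Bearing (0.5 in plate, F_u = 65 ksi): end bolts L_c = 1.8125 − 0.8125/2 = 1.40625, R_n = min(1.2×1.40625×0.5×65, 2.4×0.75×0.5×65) = 54.844 kips/bolt; interior L_c = 2.5625 − 0.8125 = 1.75, R_n = 58.5 kips/bolt. φR_n = 0.75 × (1×54.844 + 2×58.5) = 128.9 kips.
Block shear: shear path 1×[1.8125+2×2.5625] = 1×6.9375 in, A_gv = 3.4688, A_nv = 1×(6.9375 − 2.5×0.875)×0.5 = 2.375 in²; tension to near edge: (1 − 0.5×0.875)×0.5 = 0.28125 in². R_n = min(0.6×65×2.375, 0.6×50×3.4688) + 1.0×65×0.28125 = min(92.625, 104.06) + 18.281 = 110.91 kips. φR_n = 0.75 × 110.91 = 83.2 kips.
Governing: min(135.2, 128.9, 83.2) = 83.2 kips → block shear.

83.2 kips (block shear governs)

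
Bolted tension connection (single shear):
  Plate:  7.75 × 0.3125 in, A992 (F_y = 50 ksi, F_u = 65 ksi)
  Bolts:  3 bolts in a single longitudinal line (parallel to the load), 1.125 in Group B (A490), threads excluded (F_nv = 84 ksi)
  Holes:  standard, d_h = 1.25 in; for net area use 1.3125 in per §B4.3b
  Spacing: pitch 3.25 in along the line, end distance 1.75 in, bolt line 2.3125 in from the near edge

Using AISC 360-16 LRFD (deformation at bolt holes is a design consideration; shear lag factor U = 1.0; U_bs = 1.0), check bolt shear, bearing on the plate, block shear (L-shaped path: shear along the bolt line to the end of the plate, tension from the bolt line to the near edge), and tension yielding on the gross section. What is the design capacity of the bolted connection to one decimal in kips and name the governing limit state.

70.6 kips (block shear governs)

Bolt shear: A_b = π(1.125)²/4 = 0.99402 in². φR_n = 0.75 × 84 × 0.99402 × 3 × 1 = 187.9 kips.
Bearing (0.3125 in plate, F_u = 65 ksi): end bolts L_c = 1.75 − 1.25/2 = 1.125, R_n = min(1.2×1.125×0.3125×65, 2.4×1.125×0.3125×65) = 27.422 kips/bolt; interior L_c = 3.25 − 1.25 = 2, R_n = 48.75 kips/bolt. φR_n = 0.75 × (1×27.422 + 2×48.75) = 93.7 kips.
Block shear: shear path 1×[1.75+2×3.25] = 1×8.25 in, A_gv = 2.5781, A_nv = 1×(8.25 − 2.5×1.3125)×0.3125 = 1.5527 in²; tension to near edge: (2.3125 − 0.5×1.3125)×0.3125 = 0.51758 in². R_n = min(0.6×65×1.5527, 0.6×50×2.5781) + 1.0×65×0.51758 = min(60.555, 77.343) + 33.643 = 94.198 kips. φR_n = 0.75 × 94.198 = 70.6 kips.
Tension yield (gross): A_g = 7.75×0.3125 = 2.4219 in². φR_n = 0.90 × 50 × 2.4219 = 109.0 kips.
Governing: min(187.9, 93.7, 70.6, 109.0) = 70.6 kips → block shear.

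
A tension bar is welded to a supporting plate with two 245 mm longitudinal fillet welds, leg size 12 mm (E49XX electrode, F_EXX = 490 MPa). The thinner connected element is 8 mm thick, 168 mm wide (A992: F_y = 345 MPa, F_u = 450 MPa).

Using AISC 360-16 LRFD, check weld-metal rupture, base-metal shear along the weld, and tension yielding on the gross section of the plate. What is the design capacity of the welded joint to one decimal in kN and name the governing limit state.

Weld metal: throat = 0.707×12 = 8.484 mm, L = 2×245 = 490 mm. φR_n = 0.75 × 0.6 × 490 × 8.484 × 490 = 916.7 kN.
Base metal shear (8 mm plate): yield φR_n = 1.0×0.6×345×8×490 = 811.4 kN; rupture φR_n = 0.75×0.6×450×8×490 = 793.8 kN; take 793.8 kN (rupture).
Tension yield (gross): A_g = 168×8 = 1344 mm². φR_n = 0.90 × 345 × 1344 = 417.3 kN.
Governing: min(916.7, 793.8, 417.3) = 417.3 kN → gross-section yield.

417.3 kN (gross-section yield governs)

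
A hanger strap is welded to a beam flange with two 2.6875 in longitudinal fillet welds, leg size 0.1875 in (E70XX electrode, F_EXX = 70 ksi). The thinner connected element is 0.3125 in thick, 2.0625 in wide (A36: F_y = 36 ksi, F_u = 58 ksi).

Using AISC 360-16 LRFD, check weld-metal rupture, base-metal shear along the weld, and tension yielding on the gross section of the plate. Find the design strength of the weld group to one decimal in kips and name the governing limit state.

Weld metal: throat = 0.707×0.1875 = 0.13256 in, L = 2×2.6875 = 5.375 in. φR_n = 0.75 × 0.6 × 70 × 0.13256 × 5.375 = 22.4 kips.
Base metal shear (0.3125 in plate): yield φR_n = 1.0×0.6×36×0.3125×5.375 = 36.3 kips; rupture φR_n = 0.75×0.6×58×0.3125×5.375 = 43.8 kips; take 36.3 kips (yield).
Tension yield (gross): A_g = 2.0625×0.3125 = 0.64453 in². φR_n = 0.90 × 36 × 0.64453 = 20.9 kips.
Governing: min(22.4, 36.3, 20.9) = 20.9 kips → gross-section yield.

20.9 kips (gross-section yield governs)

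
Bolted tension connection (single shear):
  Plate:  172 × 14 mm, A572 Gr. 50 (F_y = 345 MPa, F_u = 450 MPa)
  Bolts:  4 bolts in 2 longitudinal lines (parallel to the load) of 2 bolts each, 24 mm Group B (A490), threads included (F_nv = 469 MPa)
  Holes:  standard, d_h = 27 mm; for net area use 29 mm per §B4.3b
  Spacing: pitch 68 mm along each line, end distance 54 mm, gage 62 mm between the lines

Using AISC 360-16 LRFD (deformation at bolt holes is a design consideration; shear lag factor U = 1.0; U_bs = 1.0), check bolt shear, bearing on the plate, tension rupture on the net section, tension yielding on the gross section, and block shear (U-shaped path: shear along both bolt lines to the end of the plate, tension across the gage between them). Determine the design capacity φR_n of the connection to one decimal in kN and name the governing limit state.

Bolt shear: A_b = π(24)²/4 = 452.39 mm². φR_n = 0.75 × 469 × 452.39 × 4 × 1 = 636.5 kN.
Bearing (14 mm plate, F_u = 450 MPa): end bolts L_c = 54 − 27/2 = 40.5, R_n = min(1.2×40.5×14×450, 2.4×24×14×450) = 306.18 kN/bolt; interior L_c = 68 − 27 = 41, R_n = 309.96 kN/bolt. φR_n = 0.75 × (2×306.18 + 2×309.96) = 924.2 kN.
Tension rupture (net): A_n = (172 − 2×29)×14 = 1596 mm² (U = 1.0, A_e = A_n). φR_n = 0.75 × 450 × 1596 = 538.7 kN.
Tension yield (gross): A_g = 172×14 = 2408 mm². φR_n = 0.90 × 345 × 2408 = 747.7 kN.
Block shear: shear path 2×[54+1×68] = 2×122 mm, A_gv = 3416, A_nv = 2×(122 − 1.5×29)×14 = 2198 mm²; tension across gage: (62 − 1×29)×14 = 462 mm². R_n = min(0.6×450×2198, 0.6×345×3416) + 1.0×450×462 = min(593.46, 707.11) + 207.9 = 801.36 kN. φR_n = 0.75 × 801.36 = 601.0 kN.
Governing: min(636.5, 924.2, 538.7, 747.7, 601.0) = 538.7 kN → net-section rupture.

538.7 kN (net-section rupture governs)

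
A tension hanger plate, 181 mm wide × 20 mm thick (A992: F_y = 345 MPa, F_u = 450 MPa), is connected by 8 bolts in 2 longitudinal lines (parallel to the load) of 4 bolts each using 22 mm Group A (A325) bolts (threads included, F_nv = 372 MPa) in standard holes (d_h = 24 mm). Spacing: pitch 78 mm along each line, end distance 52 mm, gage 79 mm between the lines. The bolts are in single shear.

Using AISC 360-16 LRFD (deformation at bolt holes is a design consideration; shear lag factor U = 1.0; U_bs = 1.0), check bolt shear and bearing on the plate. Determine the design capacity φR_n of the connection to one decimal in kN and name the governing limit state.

Bolt shear: A_b = π(22)²/4 = 380.13 mm². φR_n = 0.75 × 372 × 380.13 × 8 × 1 = 848.5 kN.
Bearing (20 mm plate, F_u = 450 MPa): end bolts L_c = 52 − 24/2 = 40, R_n = min(1.2×40×20×450, 2.4×22×20×450) = 432 kN/bolt; interior L_c = 78 − 24 = 54, R_n = 475.2 kN/bolt. φR_n = 0.75 × (2×432 + 6×475.2) = 2786.4 kN.
Governing: min(848.5, 2786.4) = 848.5 kN → bolt shear.

848.5 kN (bolt shear governs)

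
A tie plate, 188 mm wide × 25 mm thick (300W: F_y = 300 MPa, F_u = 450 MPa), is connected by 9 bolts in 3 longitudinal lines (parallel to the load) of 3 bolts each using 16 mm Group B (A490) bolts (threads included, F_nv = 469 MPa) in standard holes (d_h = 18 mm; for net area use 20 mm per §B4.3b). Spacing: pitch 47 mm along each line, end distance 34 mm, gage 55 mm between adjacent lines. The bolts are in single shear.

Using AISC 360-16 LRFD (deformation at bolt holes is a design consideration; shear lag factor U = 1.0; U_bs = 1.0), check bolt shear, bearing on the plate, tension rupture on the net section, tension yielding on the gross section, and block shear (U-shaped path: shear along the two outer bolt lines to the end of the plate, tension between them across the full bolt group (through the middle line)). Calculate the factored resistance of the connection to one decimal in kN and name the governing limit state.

636.5 kN (bolt shear governs)

Bolt shear: A_b = π(16)²/4 = 201.06 mm². φR_n = 0.75 × 469 × 201.06 × 9 × 1 = 636.5 kN.
Bearing (25 mm plate, F_u = 450 MPa): end bolts L_c = 34 − 18/2 = 25, R_n = min(1.2×25×25×450, 2.4×16×25×450) = 337.5 kN/bolt; interior L_c = 47 − 18 = 29, R_n = 391.5 kN/bolt. φR_n = 0.75 × (3×337.5 + 6×391.5) = 2521.1 kN.
Tension rupture (net): A_n = (188 − 3×20)×25 = 3200 mm² (U = 1.0, A_e = A_n). φR_n = 0.75 × 450 × 3200 = 1080.0 kN.
Tension yield (gross): A_g = 188×25 = 4700 mm². φR_n = 0.90 × 300 × 4700 = 1269.0 kN.
Block shear: shear path 2×[34+2×47] = 2×128 mm, A_gv = 6400, A_nv = 2×(128 − 2.5×20)×25 = 3900 mm²; tension across gage: (110 − 2×20)×25 = 1750 mm². R_n = min(0.6×450×3900, 0.6×300×6400) + 1.0×450×1750 = min(1053, 1152) + 787.5 = 1840.5 kN. φR_n = 0.75 × 1840.5 = 1380.4 kN.
Governing: min(636.5, 2521.1, 1080.0, 1269.0, 1380.4) = 636.5 kN → bolt shear.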